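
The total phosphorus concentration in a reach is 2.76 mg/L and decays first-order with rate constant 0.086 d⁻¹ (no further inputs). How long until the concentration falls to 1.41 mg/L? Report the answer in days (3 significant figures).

7.81 d

t = ln(C₀/C)/k = ln(2.76/1.41)/0.086 = 0.6716/0.086 = 7.81 d.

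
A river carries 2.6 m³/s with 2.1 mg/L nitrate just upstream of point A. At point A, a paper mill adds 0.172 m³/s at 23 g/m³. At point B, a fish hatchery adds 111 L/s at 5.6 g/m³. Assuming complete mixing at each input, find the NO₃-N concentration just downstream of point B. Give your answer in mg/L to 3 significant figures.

3.48 mg/L

After input A: C = (2.6·2.1 + 0.172·23) / 2.772 = 3.397 mg/L.
111 L/s = 0.111 m³/s.
After input B: C = (2.772·3.397 + 0.111·5.6) / 2.883 = 3.482 mg/L.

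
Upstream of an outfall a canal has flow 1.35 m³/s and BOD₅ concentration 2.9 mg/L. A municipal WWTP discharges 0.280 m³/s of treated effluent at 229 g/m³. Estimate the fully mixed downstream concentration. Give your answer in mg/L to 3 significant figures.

By mass balance at complete mixing, C = (0.28·229 + 1.35·2.9) / (0.28 + 1.35) = 68.04/1.63 = 41.74 mg/L.

41.7 mg/L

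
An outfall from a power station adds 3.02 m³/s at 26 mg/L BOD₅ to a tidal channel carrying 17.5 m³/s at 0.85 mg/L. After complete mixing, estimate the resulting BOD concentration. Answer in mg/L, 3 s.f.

4.55 mg/L

Conservation of mass across the mixing zone: C = (3.02·26 + 17.5·0.85) / (3.02 + 17.5) = 93.39/20.52 = 4.551 mg/L.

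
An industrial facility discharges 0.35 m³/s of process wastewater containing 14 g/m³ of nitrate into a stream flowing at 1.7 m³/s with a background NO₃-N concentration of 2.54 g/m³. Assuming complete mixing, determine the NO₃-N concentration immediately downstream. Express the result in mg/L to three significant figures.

By mass balance at complete mixing, C = (0.35·14 + 1.7·2.54) / (0.35 + 1.7) = 9.218/2.05 = 4.497 mg/L.

4.50 mg/L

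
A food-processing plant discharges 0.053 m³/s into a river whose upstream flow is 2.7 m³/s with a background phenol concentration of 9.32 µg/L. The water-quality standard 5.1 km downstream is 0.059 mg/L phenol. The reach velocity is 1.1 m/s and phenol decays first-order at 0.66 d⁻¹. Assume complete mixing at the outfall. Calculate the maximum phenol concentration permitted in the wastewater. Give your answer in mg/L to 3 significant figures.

9.32 µg/L = 0.00932 mg/L.
Travel time to the compliance point: t = 5100/1.1 = 4636 s = 0.05366 d; decay factor exp(−0.66·0.05366) = 0.9652.
So the concentration just after mixing may be at most 0.059/0.9652 = 0.06113 mg/L.
Mass balance: 0.06113·2.753 = 0.053·Cₑ + 2.7·0.00932.
Cₑ = (0.1683 − 0.02516) / 0.053 = 2.7 mg/L.

2.70 mg/L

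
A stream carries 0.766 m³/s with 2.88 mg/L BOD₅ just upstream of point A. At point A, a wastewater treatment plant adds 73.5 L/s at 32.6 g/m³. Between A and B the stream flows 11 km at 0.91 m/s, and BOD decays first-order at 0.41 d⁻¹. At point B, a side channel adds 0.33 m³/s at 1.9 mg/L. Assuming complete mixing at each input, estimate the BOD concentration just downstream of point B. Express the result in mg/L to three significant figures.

73.5 L/s = 0.0735 m³/s.
After input A: C = (0.766·2.88 + 0.0735·32.6) / 0.8395 = 5.482 mg/L.
Over the 11 km reach to input B (t = 1.209e+04 s = 0.1399 d), decay gives C = 5.482·exp(−0.41·0.1399) = 5.176 mg/L.
After input B: C = (0.8395·5.176 + 0.33·1.9) / 1.169 = 4.252 mg/L.

4.25 mg/L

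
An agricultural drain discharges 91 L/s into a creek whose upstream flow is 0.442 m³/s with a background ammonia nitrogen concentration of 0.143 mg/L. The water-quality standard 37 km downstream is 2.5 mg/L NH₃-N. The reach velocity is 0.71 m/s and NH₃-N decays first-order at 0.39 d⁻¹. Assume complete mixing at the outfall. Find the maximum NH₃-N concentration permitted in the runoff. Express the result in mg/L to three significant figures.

17.8 mg/L

91 L/s = 0.091 m³/s.
Travel time to the compliance point: t = 3.7e+04/0.71 = 5.211e+04 s = 0.6032 d; decay factor exp(−0.39·0.6032) = 0.7904.
So the concentration just after mixing may be at most 2.5/0.7904 = 3.163 mg/L.
Mass balance: 3.163·0.533 = 0.091·Cₑ + 0.442·0.143.
Cₑ = (1.686 − 0.06321) / 0.091 = 17.83 mg/L.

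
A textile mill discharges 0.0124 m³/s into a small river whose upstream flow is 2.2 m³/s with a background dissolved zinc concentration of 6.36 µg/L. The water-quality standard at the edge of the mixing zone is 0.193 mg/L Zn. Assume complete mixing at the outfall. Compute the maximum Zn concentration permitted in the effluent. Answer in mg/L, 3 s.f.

33.3 mg/L

6.36 µg/L = 0.00636 mg/L.
Mass balance: 0.193·2.212 = 0.0124·Cₑ + 2.2·0.00636.
Cₑ = (0.427 − 0.01399) / 0.0124 = 33.31 mg/L.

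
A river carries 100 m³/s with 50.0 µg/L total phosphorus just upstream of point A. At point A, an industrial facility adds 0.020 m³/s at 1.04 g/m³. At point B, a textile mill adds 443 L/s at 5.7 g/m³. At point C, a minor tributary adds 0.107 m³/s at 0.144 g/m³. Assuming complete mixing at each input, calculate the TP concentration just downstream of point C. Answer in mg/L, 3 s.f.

50.0 µg/L = 0.05 mg/L.
After input A: C = (100·0.05 + 0.02·1.04) / 100 = 0.0502 mg/L.
443 L/s = 0.443 m³/s.
After input B: C = (100·0.0502 + 0.443·5.7) / 100.5 = 0.07511 mg/L.
After input C: C = (100.5·0.07511 + 0.107·0.144) / 100.6 = 0.07518 mg/L.

0.0752 mg/L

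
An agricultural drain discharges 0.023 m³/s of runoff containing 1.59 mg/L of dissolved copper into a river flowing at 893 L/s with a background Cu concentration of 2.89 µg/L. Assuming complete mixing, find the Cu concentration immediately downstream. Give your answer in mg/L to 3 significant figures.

0.0427 mg/L

893 L/s = 0.893 m³/s.
2.89 µg/L = 0.00289 mg/L.
By mass balance at complete mixing, C = (0.023·1.59 + 0.893·0.00289) / (0.023 + 0.893) = 0.03915/0.916 = 0.04274 mg/L.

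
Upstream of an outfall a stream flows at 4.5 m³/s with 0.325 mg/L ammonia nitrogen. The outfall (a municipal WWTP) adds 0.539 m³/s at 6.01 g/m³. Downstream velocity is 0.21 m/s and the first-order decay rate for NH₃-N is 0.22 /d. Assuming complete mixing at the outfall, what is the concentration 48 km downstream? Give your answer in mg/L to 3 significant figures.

After complete mixing, C₀ = (0.539·6.01 + 4.5·0.325) / 5.039 = 0.9331 mg/L.
Travel time t = 4.8e+04 m / 0.21 m/s = 2.286e+05 s = 2.646 d.
C = 0.9331·exp(−0.22·2.646) = 0.9331·0.5588 = 0.5214 mg/L.

0.521 mg/L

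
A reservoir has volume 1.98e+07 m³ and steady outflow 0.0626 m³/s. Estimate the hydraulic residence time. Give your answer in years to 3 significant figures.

Q = 0.0626 m³/s × 3.156e+07 s/yr = 1.976e+06 m³/yr.
Hydraulic residence time τ = V/Q = 1.98e+07/1.976e+06 = 10.02 yr.

10.0 yr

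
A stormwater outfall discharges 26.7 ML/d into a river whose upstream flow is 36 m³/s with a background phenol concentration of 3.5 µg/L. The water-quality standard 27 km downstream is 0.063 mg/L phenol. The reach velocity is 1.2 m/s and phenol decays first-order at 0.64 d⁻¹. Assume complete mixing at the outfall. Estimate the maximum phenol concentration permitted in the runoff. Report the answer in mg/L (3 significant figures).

8.34 mg/L

26.7 ML/d = 0.309 m³/s.
3.5 µg/L = 0.0035 mg/L.
Travel time to the compliance point: t = 2.7e+04/1.2 = 2.25e+04 s = 0.2604 d; decay factor exp(−0.64·0.2604) = 0.8465.
So the concentration just after mixing may be at most 0.063/0.8465 = 0.07443 mg/L.
Mass balance: 0.07443·36.31 = 0.309·Cₑ + 36·0.0035.
Cₑ = (2.702 − 0.126) / 0.309 = 8.337 mg/L.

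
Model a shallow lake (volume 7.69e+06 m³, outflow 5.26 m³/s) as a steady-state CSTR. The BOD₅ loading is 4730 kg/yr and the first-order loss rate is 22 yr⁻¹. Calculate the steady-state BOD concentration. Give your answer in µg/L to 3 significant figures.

Outflow Q = 5.26 m³/s × 3.156e+07 s/yr = 1.66e+08 m³/yr.
Steady-state CSTR mass balance: W = Q·C + k·V·C, so C = W/(Q + kV).
Q + kV = 1.66e+08 + 22·7.69e+06 = 3.352e+08 m³/yr.
C = 4730/3.352e+08 = 1.411e-05 kg/m³ = 0.01411 mg/L = 14.11 µg/L.

14.1 µg/L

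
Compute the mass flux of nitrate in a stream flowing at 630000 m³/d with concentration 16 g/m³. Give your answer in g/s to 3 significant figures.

117 g/s

630000 m³/d = 7.292 m³/s.
Mass flux = Q·C = 7.292 m³/s × 16 g/m³ = 116.7 g/s.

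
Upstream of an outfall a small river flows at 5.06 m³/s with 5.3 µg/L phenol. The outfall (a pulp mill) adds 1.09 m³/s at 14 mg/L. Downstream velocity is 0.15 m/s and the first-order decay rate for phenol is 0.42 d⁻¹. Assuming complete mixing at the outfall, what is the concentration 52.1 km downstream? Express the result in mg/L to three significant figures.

5.3 µg/L = 0.0053 mg/L.
After complete mixing, C₀ = (1.09·14 + 5.06·0.0053) / 6.15 = 2.486 mg/L.
Travel time t = 5.21e+04 m / 0.15 m/s = 3.473e+05 s = 4.02 d.
C = 2.486·exp(−0.42·4.02) = 2.486·0.1848 = 0.4594 mg/L.

0.459 mg/L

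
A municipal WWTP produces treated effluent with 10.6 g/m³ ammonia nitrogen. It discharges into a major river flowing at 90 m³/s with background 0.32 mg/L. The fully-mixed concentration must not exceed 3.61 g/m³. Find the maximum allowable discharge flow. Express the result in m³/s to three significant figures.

Mass balance at complete mixing: C_std·(Q_w + Q_r) = Q_w·C_e + Q_r·C_b.
Rearranging, Q_w = Q_r·(C_std − C_b)/(C_e − C_std) = 90·(3.61 − 0.32) / (10.6 − 3.61) = 42.36 m³/s.

42.4 m³/s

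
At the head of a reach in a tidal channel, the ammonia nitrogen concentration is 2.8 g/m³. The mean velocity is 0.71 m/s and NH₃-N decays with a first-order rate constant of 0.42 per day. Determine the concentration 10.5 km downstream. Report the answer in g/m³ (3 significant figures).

Travel time t = 10.5 km / 0.71 m/s = 1.05e+04/0.71 = 1.479e+04 s = 0.1712 d.
First-order decay: C = 2.8·exp(−0.42·0.1712) = 2.8·0.9306 = 2.606 g/m³.

2.61 g/m³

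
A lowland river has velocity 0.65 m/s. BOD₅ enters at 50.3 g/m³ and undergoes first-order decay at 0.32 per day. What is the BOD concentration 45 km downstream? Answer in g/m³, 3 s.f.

38.9 g/m³

Travel time t = 45 km / 0.65 m/s = 4.5e+04/0.65 = 6.923e+04 s = 0.8013 d.
First-order decay: C = 50.3·exp(−0.32·0.8013) = 50.3·0.7738 = 38.92 g/m³.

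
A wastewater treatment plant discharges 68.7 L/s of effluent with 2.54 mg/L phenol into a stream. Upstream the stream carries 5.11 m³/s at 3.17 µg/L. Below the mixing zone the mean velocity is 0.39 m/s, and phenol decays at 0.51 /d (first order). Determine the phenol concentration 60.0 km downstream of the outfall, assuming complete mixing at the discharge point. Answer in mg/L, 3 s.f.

0.0149 mg/L

68.7 L/s = 0.0687 m³/s.
3.17 µg/L = 0.00317 mg/L.
After complete mixing, C₀ = (0.0687·2.54 + 5.11·0.00317) / 5.179 = 0.03682 mg/L.
Travel time t = 6e+04 m / 0.39 m/s = 1.538e+05 s = 1.781 d.
C = 0.03682·exp(−0.51·1.781) = 0.03682·0.4033 = 0.01485 mg/L.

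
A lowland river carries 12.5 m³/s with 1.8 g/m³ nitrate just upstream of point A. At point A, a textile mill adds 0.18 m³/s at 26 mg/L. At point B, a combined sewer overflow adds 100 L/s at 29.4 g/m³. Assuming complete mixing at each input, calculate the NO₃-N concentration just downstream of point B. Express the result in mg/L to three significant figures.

2.36 mg/L

After input A: C = (12.5·1.8 + 0.18·26) / 12.68 = 2.144 mg/L.
100 L/s = 0.1 m³/s.
After input B: C = (12.68·2.144 + 0.1·29.4) / 12.78 = 2.357 mg/L.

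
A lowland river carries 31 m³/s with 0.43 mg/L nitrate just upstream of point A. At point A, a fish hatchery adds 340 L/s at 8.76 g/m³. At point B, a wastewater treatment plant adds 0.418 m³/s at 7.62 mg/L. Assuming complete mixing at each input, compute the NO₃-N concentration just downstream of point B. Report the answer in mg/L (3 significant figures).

340 L/s = 0.34 m³/s.
After input A: C = (31·0.43 + 0.34·8.76) / 31.34 = 0.5204 mg/L.
After input B: C = (31.34·0.5204 + 0.418·7.62) / 31.76 = 0.6138 mg/L.

0.614 mg/L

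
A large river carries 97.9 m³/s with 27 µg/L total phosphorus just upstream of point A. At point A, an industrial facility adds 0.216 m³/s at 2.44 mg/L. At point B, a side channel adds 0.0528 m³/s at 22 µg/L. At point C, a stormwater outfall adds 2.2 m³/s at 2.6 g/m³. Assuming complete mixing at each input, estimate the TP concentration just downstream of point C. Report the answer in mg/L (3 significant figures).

27 µg/L = 0.027 mg/L.
After input A: C = (97.9·0.027 + 0.216·2.44) / 98.12 = 0.03231 mg/L.
22 µg/L = 0.022 mg/L.
After input B: C = (98.12·0.03231 + 0.0528·0.022) / 98.17 = 0.03231 mg/L.
After input C: C = (98.17·0.03231 + 2.2·2.6) / 100.4 = 0.08859 mg/L.

0.0886 mg/L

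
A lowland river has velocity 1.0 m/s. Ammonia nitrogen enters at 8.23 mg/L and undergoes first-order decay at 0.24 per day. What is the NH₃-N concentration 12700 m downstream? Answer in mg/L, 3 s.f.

7.94 mg/L

Travel time t = 12700 m / 1.0 m/s = 1.27e+04/1.0 = 1.27e+04 s = 0.147 d.
First-order decay: C = 8.23·exp(−0.24·0.147) = 8.23·0.9653 = 7.945 mg/L.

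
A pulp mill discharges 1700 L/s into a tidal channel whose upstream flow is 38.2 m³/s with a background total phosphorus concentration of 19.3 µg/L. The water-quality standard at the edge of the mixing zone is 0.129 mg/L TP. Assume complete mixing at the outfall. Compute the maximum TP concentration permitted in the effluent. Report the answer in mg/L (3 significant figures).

2.59 mg/L

1700 L/s = 1.7 m³/s.
19.3 µg/L = 0.0193 mg/L.
Mass balance: 0.129·39.9 = 1.7·Cₑ + 38.2·0.0193.
Cₑ = (5.147 − 0.7373) / 1.7 = 2.594 mg/L.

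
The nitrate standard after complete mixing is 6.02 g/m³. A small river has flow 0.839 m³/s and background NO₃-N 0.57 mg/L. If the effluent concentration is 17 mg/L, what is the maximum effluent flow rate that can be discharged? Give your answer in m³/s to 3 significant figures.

0.416 m³/s

Mass balance at complete mixing: C_std·(Q_w + Q_r) = Q_w·C_e + Q_r·C_b.
Rearranging, Q_w = Q_r·(C_std − C_b)/(C_e − C_std) = 0.839·(6.02 − 0.57) / (17 − 6.02) = 0.4164 m³/s.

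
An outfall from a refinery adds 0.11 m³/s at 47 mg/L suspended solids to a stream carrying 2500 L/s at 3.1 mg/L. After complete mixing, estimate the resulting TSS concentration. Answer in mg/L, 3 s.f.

4.95 mg/L

2500 L/s = 2.5 m³/s.
By mass balance at complete mixing, C = (0.11·47 + 2.5·3.1) / (0.11 + 2.5) = 12.92/2.61 = 4.95 mg/L.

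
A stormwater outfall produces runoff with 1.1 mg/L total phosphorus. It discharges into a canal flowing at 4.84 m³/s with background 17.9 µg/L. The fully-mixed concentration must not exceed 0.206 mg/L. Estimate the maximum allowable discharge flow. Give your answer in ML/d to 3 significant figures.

88.0 ML/d

17.9 µg/L = 0.0179 mg/L.
Mass balance at complete mixing: C_std·(Q_w + Q_r) = Q_w·C_e + Q_r·C_b.
Rearranging, Q_w = Q_r·(C_std − C_b)/(C_e − C_std) = 4.84·(0.206 − 0.0179) / (1.1 − 0.206) = 1.018 m³/s.
= 87.99 ML/d.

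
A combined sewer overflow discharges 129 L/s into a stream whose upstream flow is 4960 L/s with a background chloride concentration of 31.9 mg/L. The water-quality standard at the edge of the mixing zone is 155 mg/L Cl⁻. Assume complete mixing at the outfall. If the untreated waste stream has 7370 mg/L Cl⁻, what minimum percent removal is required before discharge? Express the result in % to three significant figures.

129 L/s = 0.129 m³/s.
4960 L/s = 4.96 m³/s.
Mass balance: 155·5.089 = 0.129·Cₑ + 4.96·31.9.
Cₑ = (788.8 − 158.2) / 0.129 = 4888 mg/L.
Required removal = 1 − 4888/7370 = 33.68 %.

33.7 %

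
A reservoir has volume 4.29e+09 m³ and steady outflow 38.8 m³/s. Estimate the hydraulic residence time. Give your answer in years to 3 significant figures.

Q = 38.8 m³/s × 3.156e+07 s/yr = 1.224e+09 m³/yr.
Hydraulic residence time τ = V/Q = 4.29e+09/1.224e+09 = 3.504 yr.

3.50 yr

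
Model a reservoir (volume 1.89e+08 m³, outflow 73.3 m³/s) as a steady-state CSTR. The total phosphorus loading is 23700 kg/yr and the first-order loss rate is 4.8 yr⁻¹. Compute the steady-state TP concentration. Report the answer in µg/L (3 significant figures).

7.36 µg/L

Outflow Q = 73.3 m³/s × 3.156e+07 s/yr = 2.313e+09 m³/yr.
Steady-state CSTR mass balance: W = Q·C + k·V·C, so C = W/(Q + kV).
Q + kV = 2.313e+09 + 4.8·1.89e+08 = 3.22e+09 m³/yr.
C = 23700/3.22e+09 = 7.359e-06 kg/m³ = 0.007359 mg/L = 7.359 µg/L.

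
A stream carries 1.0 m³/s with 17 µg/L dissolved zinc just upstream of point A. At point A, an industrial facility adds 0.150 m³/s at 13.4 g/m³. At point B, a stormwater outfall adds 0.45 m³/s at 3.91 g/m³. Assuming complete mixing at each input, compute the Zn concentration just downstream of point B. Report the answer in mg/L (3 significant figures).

2.37 mg/L

17 µg/L = 0.017 mg/L.
After input A: C = (1·0.017 + 0.15·13.4) / 1.15 = 1.763 mg/L.
After input B: C = (1.15·1.763 + 0.45·3.91) / 1.6 = 2.367 mg/L.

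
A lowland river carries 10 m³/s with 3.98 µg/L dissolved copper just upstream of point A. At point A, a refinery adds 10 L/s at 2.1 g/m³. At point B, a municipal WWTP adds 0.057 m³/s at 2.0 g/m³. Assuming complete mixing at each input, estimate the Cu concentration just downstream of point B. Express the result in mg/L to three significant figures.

0.0174 mg/L

3.98 µg/L = 0.00398 mg/L.
10 L/s = 0.01 m³/s.
After input A: C = (10·0.00398 + 0.01·2.1) / 10.01 = 0.006074 mg/L.
After input B: C = (10.01·0.006074 + 0.057·2) / 10.07 = 0.01736 mg/L.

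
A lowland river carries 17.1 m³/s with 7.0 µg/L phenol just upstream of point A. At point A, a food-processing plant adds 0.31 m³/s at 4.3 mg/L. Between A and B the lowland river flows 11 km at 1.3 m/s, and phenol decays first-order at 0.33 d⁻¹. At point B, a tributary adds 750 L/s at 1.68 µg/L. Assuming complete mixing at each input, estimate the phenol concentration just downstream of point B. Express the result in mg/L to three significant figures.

7.0 µg/L = 0.007 mg/L.
After input A: C = (17.1·0.007 + 0.31·4.3) / 17.41 = 0.08344 mg/L.
Over the 11 km reach to input B (t = 8462 s = 0.09793 d), decay gives C = 0.08344·exp(−0.33·0.09793) = 0.08079 mg/L.
750 L/s = 0.75 m³/s.
1.68 µg/L = 0.00168 mg/L.
After input B: C = (17.41·0.08079 + 0.75·0.00168) / 18.16 = 0.07752 mg/L.

0.0775 mg/L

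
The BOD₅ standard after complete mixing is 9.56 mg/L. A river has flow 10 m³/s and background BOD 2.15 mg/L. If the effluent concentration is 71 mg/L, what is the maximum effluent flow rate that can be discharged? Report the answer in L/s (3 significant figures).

Mass balance at complete mixing: C_std·(Q_w + Q_r) = Q_w·C_e + Q_r·C_b.
Rearranging, Q_w = Q_r·(C_std − C_b)/(C_e − C_std) = 10·(9.56 − 2.15) / (71 − 9.56) = 1.206 m³/s.
= 1206 L/s.

1210 L/s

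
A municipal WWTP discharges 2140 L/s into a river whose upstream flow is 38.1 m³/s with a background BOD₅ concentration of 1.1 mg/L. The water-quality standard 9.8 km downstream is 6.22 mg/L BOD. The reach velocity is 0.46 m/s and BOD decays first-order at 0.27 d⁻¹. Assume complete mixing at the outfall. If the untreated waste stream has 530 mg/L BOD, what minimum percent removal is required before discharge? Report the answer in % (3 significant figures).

2140 L/s = 2.14 m³/s.
Travel time to the compliance point: t = 9800/0.46 = 2.13e+04 s = 0.2466 d; decay factor exp(−0.27·0.2466) = 0.9356.
So the concentration just after mixing may be at most 6.22/0.9356 = 6.648 mg/L.
Mass balance: 6.648·40.24 = 2.14·Cₑ + 38.1·1.1.
Cₑ = (267.5 − 41.91) / 2.14 = 105.4 mg/L.
Required removal = 1 − 105.4/530 = 80.11 %.

80.1 %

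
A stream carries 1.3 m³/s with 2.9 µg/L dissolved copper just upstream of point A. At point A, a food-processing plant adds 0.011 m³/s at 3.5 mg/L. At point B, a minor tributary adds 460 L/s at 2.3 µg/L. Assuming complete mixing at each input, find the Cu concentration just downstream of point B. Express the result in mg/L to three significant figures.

0.0245 mg/L

2.9 µg/L = 0.0029 mg/L.
After input A: C = (1.3·0.0029 + 0.011·3.5) / 1.311 = 0.03224 mg/L.
460 L/s = 0.46 m³/s.
2.3 µg/L = 0.0023 mg/L.
After input B: C = (1.311·0.03224 + 0.46·0.0023) / 1.771 = 0.02447 mg/L.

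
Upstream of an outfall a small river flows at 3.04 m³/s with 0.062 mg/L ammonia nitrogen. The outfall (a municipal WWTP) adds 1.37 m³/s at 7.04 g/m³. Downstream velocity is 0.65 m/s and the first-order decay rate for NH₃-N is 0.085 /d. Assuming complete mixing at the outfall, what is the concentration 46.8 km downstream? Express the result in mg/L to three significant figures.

After complete mixing, C₀ = (1.37·7.04 + 3.04·0.062) / 4.41 = 2.23 mg/L.
Travel time t = 4.68e+04 m / 0.65 m/s = 7.2e+04 s = 0.8333 d.
C = 2.23·exp(−0.085·0.8333) = 2.23·0.9316 = 2.077 mg/L.

2.08 mg/L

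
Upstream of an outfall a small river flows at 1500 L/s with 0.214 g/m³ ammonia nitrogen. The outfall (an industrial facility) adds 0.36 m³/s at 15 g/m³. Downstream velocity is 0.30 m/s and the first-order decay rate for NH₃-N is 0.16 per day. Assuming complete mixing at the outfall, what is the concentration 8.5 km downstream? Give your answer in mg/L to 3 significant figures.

2.92 mg/L

1500 L/s = 1.5 m³/s.
After complete mixing, C₀ = (0.36·15 + 1.5·0.214) / 1.86 = 3.076 mg/L.
Travel time t = 8500 m / 0.30 m/s = 2.833e+04 s = 0.3279 d.
C = 3.076·exp(−0.16·0.3279) = 3.076·0.9489 = 2.919 mg/L.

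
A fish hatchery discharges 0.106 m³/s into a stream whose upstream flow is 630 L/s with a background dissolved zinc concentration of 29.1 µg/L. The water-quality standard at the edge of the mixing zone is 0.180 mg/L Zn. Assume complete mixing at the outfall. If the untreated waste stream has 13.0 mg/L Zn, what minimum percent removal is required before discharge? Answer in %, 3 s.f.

91.7 %

630 L/s = 0.63 m³/s.
29.1 µg/L = 0.0291 mg/L.
Mass balance: 0.18·0.736 = 0.106·Cₑ + 0.63·0.0291.
Cₑ = (0.1325 − 0.01833) / 0.106 = 1.077 mg/L.
Required removal = 1 − 1.077/13.0 = 91.72 %.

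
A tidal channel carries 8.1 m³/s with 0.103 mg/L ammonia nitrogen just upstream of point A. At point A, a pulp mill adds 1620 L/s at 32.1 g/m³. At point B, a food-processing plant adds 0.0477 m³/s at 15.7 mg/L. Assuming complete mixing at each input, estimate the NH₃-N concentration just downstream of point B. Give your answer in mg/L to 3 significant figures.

5.49 mg/L

1620 L/s = 1.62 m³/s.
After input A: C = (8.1·0.103 + 1.62·32.1) / 9.72 = 5.436 mg/L.
After input B: C = (9.72·5.436 + 0.0477·15.7) / 9.768 = 5.486 mg/L.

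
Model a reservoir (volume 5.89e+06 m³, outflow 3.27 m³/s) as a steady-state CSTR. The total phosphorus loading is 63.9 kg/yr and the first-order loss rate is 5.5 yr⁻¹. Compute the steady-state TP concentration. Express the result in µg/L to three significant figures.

Outflow Q = 3.27 m³/s × 3.156e+07 s/yr = 1.032e+08 m³/yr.
Steady-state CSTR mass balance: W = Q·C + k·V·C, so C = W/(Q + kV).
Q + kV = 1.032e+08 + 5.5·5.89e+06 = 1.356e+08 m³/yr.
C = 63.9/1.356e+08 = 4.713e-07 kg/m³ = 0.0004713 mg/L = 0.4713 µg/L.

0.471 µg/L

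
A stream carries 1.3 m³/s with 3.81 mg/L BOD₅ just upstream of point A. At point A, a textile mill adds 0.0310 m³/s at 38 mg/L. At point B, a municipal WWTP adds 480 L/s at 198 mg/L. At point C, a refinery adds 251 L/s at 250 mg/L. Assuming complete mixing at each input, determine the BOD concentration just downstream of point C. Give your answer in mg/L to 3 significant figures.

79.5 mg/L

After input A: C = (1.3·3.81 + 0.031·38) / 1.331 = 4.606 mg/L.
480 L/s = 0.48 m³/s.
After input B: C = (1.331·4.606 + 0.48·198) / 1.811 = 55.86 mg/L.
251 L/s = 0.251 m³/s.
After input C: C = (1.811·55.86 + 0.251·250) / 2.062 = 79.5 mg/L.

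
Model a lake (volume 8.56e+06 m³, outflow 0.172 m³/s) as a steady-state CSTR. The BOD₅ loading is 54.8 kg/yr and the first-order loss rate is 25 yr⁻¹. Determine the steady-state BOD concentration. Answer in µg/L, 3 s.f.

0.250 µg/L

Outflow Q = 0.172 m³/s × 3.156e+07 s/yr = 5.428e+06 m³/yr.
Steady-state CSTR mass balance: W = Q·C + k·V·C, so C = W/(Q + kV).
Q + kV = 5.428e+06 + 25·8.56e+06 = 2.194e+08 m³/yr.
C = 54.8/2.194e+08 = 2.497e-07 kg/m³ = 0.0002497 mg/L = 0.2497 µg/L.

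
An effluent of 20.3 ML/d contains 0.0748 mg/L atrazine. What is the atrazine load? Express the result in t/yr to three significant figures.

20.3 ML/d = 0.235 m³/s.
Mass flux = Q·C = 0.235 m³/s × 0.0748 g/m³ = 0.01757 g/s.
= 0.01757 g/s × 31.56 = 0.5546 t/yr.

0.555 t/yr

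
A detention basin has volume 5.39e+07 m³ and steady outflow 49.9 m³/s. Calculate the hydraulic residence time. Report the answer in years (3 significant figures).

0.0342 yr

Q = 49.9 m³/s × 3.156e+07 s/yr = 1.575e+09 m³/yr.
Hydraulic residence time τ = V/Q = 5.39e+07/1.575e+09 = 0.03423 yr.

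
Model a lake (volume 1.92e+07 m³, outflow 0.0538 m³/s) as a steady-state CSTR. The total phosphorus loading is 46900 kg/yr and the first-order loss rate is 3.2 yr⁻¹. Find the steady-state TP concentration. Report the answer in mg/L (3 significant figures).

0.743 mg/L

Outflow Q = 0.0538 m³/s × 3.156e+07 s/yr = 1.698e+06 m³/yr.
Steady-state CSTR mass balance: W = Q·C + k·V·C, so C = W/(Q + kV).
Q + kV = 1.698e+06 + 3.2·1.92e+07 = 6.314e+07 m³/yr.
C = 46900/6.314e+07 = 0.0007428 kg/m³ = 0.7428 mg/L.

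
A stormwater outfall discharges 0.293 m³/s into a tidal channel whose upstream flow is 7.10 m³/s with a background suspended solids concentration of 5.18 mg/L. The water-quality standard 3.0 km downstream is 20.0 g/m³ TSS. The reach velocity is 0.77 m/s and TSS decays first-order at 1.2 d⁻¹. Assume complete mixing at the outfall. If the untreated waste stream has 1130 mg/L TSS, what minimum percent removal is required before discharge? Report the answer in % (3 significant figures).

Travel time to the compliance point: t = 3000/0.77 = 3896 s = 0.04509 d; decay factor exp(−1.2·0.04509) = 0.9473.
So the concentration just after mixing may be at most 20/0.9473 = 21.11 mg/L.
Mass balance: 21.11·7.393 = 0.293·Cₑ + 7.1·5.18.
Cₑ = (156.1 − 36.78) / 0.293 = 407.2 mg/L.
Required removal = 1 − 407.2/1130 = 63.97 %.

64.0 %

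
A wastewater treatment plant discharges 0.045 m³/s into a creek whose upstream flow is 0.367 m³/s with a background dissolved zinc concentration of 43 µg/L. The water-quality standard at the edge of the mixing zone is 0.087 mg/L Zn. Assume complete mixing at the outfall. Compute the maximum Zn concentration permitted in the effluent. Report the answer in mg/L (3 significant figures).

0.446 mg/L

43 µg/L = 0.043 mg/L.
Mass balance: 0.087·0.412 = 0.045·Cₑ + 0.367·0.043.
Cₑ = (0.03584 − 0.01578) / 0.045 = 0.4458 mg/L.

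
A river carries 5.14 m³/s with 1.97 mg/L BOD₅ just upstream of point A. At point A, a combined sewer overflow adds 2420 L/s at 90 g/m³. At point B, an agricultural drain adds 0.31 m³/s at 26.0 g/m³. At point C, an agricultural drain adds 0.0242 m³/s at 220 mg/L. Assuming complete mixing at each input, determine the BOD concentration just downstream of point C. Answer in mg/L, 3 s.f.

30.6 mg/L

2420 L/s = 2.42 m³/s.
After input A: C = (5.14·1.97 + 2.42·90) / 7.56 = 30.15 mg/L.
After input B: C = (7.56·30.15 + 0.31·26) / 7.87 = 29.99 mg/L.
After input C: C = (7.87·29.99 + 0.0242·220) / 7.894 = 30.57 mg/L.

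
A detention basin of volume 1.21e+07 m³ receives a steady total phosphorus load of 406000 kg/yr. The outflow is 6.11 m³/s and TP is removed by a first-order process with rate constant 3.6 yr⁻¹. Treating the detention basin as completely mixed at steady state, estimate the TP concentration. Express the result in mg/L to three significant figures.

Outflow Q = 6.11 m³/s × 3.156e+07 s/yr = 1.928e+08 m³/yr.
Steady-state CSTR mass balance: W = Q·C + k·V·C, so C = W/(Q + kV).
Q + kV = 1.928e+08 + 3.6·1.21e+07 = 2.364e+08 m³/yr.
C = 406000/2.364e+08 = 0.001718 kg/m³ = 1.718 mg/L.

1.72 mg/L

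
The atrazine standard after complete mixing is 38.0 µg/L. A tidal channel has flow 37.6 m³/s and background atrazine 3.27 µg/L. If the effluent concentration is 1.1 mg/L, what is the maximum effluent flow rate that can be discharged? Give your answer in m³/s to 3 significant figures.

1.23 m³/s

3.27 µg/L = 0.00327 mg/L.
38.0 µg/L = 0.038 mg/L.
Mass balance at complete mixing: C_std·(Q_w + Q_r) = Q_w·C_e + Q_r·C_b.
Rearranging, Q_w = Q_r·(C_std − C_b)/(C_e − C_std) = 37.6·(0.038 − 0.00327) / (1.1 − 0.038) = 1.23 m³/s.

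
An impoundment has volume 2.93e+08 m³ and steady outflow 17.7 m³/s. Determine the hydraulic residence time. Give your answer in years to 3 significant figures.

0.525 yr

Q = 17.7 m³/s × 3.156e+07 s/yr = 5.586e+08 m³/yr.
Hydraulic residence time τ = V/Q = 2.93e+08/5.586e+08 = 0.5246 yr.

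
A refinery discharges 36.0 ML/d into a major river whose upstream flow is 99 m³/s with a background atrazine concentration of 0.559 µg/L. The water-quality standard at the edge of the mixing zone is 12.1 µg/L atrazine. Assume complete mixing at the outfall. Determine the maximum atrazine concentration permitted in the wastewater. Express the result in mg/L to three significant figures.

36.0 ML/d = 0.4167 m³/s.
0.559 µg/L = 0.000559 mg/L.
12.1 µg/L = 0.0121 mg/L.
Mass balance: 0.0121·99.42 = 0.4167·Cₑ + 99·0.000559.
Cₑ = (1.203 − 0.05534) / 0.4167 = 2.754 mg/L.

2.75 mg/L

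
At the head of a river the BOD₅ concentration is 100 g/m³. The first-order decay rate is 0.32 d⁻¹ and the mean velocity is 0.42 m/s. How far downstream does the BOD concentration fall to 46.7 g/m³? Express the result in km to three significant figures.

86.3 km

From C = C₀·e^(−kt), t = ln(C₀/C)/k = ln(100/46.7)/0.32 = 0.7614/0.32 = 2.379 d.
Distance = v·t = 0.42 m/s × 2.056e+05 s = 8.635e+04 m = 86.35 km.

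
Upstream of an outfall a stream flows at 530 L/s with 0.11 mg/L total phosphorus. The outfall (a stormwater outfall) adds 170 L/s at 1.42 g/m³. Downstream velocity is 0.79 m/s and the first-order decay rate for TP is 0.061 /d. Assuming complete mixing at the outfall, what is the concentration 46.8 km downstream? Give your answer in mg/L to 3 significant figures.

0.411 mg/L

170 L/s = 0.17 m³/s.
530 L/s = 0.53 m³/s.
After complete mixing, C₀ = (0.17·1.42 + 0.53·0.11) / 0.7 = 0.4281 mg/L.
Travel time t = 4.68e+04 m / 0.79 m/s = 5.924e+04 s = 0.6857 d.
C = 0.4281·exp(−0.061·0.6857) = 0.4281·0.959 = 0.4106 mg/L.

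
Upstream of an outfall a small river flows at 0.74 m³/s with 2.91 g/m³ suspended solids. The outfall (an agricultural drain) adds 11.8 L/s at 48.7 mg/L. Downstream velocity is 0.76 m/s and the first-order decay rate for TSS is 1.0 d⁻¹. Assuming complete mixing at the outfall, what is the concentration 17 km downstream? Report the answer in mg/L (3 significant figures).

11.8 L/s = 0.0118 m³/s.
After complete mixing, C₀ = (0.0118·48.7 + 0.74·2.91) / 0.7518 = 3.629 mg/L.
Travel time t = 1.7e+04 m / 0.76 m/s = 2.237e+04 s = 0.2589 d.
C = 3.629·exp(−1.0·0.2589) = 3.629·0.7719 = 2.801 mg/L.

2.80 mg/L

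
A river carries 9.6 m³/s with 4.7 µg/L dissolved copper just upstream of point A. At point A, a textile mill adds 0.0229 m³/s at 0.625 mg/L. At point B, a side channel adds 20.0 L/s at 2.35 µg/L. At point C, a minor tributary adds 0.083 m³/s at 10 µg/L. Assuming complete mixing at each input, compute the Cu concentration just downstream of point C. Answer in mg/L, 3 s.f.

4.7 µg/L = 0.0047 mg/L.
After input A: C = (9.6·0.0047 + 0.0229·0.625) / 9.623 = 0.006176 mg/L.
20.0 L/s = 0.02 m³/s.
2.35 µg/L = 0.00235 mg/L.
After input B: C = (9.623·0.006176 + 0.02·0.00235) / 9.643 = 0.006168 mg/L.
10 µg/L = 0.01 mg/L.
After input C: C = (9.643·0.006168 + 0.083·0.01) / 9.726 = 0.006201 mg/L.

0.00620 mg/L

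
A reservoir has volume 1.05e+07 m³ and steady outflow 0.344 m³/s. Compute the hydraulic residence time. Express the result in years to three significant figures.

Q = 0.344 m³/s × 3.156e+07 s/yr = 1.086e+07 m³/yr.
Hydraulic residence time τ = V/Q = 1.05e+07/1.086e+07 = 0.9672 yr.

0.967 yr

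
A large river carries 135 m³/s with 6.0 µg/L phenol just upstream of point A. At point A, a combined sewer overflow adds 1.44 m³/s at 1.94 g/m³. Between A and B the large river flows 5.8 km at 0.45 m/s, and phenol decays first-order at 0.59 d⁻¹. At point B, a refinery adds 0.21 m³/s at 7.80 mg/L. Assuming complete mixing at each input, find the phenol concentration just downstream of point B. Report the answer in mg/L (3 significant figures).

6.0 µg/L = 0.006 mg/L.
After input A: C = (135·0.006 + 1.44·1.94) / 136.4 = 0.02641 mg/L.
Over the 5.8 km reach to input B (t = 1.289e+04 s = 0.1492 d), decay gives C = 0.02641·exp(−0.59·0.1492) = 0.02419 mg/L.
After input B: C = (136.4·0.02419 + 0.21·7.8) / 136.7 = 0.03614 mg/L.

0.0361 mg/L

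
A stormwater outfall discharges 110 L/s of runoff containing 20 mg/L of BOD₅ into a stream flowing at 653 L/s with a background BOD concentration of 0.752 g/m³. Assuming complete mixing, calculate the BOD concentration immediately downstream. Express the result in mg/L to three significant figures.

110 L/s = 0.11 m³/s.
653 L/s = 0.653 m³/s.
Conservation of mass across the mixing zone: C = (0.11·20 + 0.653·0.752) / (0.11 + 0.653) = 2.691/0.763 = 3.527 mg/L.

3.53 mg/L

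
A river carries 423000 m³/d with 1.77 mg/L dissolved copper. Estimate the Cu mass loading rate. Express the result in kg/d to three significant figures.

423000 m³/d = 4.896 m³/s.
Mass flux = Q·C = 4.896 m³/s × 1.77 g/m³ = 8.666 g/s.
= 8.666 g/s × 86.4 = 748.7 kg/d.

749 kg/d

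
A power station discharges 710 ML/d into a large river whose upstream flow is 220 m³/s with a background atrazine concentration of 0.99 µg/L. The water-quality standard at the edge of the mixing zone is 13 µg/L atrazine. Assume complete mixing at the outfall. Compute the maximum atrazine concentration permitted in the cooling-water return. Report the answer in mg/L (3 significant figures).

710 ML/d = 8.218 m³/s.
0.99 µg/L = 0.00099 mg/L.
13 µg/L = 0.013 mg/L.
Mass balance: 0.013·228.2 = 8.218·Cₑ + 220·0.00099.
Cₑ = (2.967 − 0.2178) / 8.218 = 0.3345 mg/L.

0.335 mg/L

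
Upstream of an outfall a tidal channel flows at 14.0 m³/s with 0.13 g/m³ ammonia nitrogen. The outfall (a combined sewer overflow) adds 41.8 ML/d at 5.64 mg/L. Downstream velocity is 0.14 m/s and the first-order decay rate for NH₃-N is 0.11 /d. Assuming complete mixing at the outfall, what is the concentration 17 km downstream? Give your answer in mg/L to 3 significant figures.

41.8 ML/d = 0.4838 m³/s.
After complete mixing, C₀ = (0.4838·5.64 + 14·0.13) / 14.48 = 0.314 mg/L.
Travel time t = 1.7e+04 m / 0.14 m/s = 1.214e+05 s = 1.405 d.
C = 0.314·exp(−0.11·1.405) = 0.314·0.8568 = 0.2691 mg/L.

0.269 mg/L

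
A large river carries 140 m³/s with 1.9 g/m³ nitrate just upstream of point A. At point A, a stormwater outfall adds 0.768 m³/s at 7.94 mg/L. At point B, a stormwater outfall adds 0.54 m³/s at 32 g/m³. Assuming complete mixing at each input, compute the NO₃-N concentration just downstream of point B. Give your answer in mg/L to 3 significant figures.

After input A: C = (140·1.9 + 0.768·7.94) / 140.8 = 1.933 mg/L.
After input B: C = (140.8·1.933 + 0.54·32) / 141.3 = 2.048 mg/L.

2.05 mg/L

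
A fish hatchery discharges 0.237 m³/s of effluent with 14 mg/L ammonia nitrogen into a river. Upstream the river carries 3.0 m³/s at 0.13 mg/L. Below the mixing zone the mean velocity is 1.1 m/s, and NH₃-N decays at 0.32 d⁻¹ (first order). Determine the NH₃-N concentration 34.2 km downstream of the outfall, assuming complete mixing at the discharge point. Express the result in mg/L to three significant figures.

1.02 mg/L

After complete mixing, C₀ = (0.237·14 + 3·0.13) / 3.237 = 1.146 mg/L.
Travel time t = 3.42e+04 m / 1.1 m/s = 3.109e+04 s = 0.3598 d.
C = 1.146·exp(−0.32·0.3598) = 1.146·0.8912 = 1.021 mg/L.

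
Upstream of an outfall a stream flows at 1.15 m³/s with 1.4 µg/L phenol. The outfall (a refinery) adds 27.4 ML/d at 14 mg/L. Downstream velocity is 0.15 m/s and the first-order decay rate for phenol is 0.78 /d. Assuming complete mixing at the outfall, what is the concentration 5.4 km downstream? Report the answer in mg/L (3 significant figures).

2.19 mg/L

27.4 ML/d = 0.3171 m³/s.
1.4 µg/L = 0.0014 mg/L.
After complete mixing, C₀ = (0.3171·14 + 1.15·0.0014) / 1.467 = 3.027 mg/L.
Travel time t = 5400 m / 0.15 m/s = 3.6e+04 s = 0.4167 d.
C = 3.027·exp(−0.78·0.4167) = 3.027·0.7225 = 2.187 mg/L.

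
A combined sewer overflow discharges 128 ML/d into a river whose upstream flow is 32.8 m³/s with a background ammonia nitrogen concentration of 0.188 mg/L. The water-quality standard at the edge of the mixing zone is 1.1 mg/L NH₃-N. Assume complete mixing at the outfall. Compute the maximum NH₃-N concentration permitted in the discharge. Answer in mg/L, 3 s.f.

21.3 mg/L

128 ML/d = 1.481 m³/s.
Mass balance: 1.1·34.28 = 1.481·Cₑ + 32.8·0.188.
Cₑ = (37.71 − 6.166) / 1.481 = 21.29 mg/L.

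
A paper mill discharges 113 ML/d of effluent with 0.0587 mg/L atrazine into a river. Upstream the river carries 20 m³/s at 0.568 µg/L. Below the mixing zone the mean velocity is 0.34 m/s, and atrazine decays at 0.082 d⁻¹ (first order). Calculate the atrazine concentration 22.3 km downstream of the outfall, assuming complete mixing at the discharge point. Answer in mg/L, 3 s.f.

0.00389 mg/L

113 ML/d = 1.308 m³/s.
0.568 µg/L = 0.000568 mg/L.
After complete mixing, C₀ = (1.308·0.0587 + 20·0.000568) / 21.31 = 0.004136 mg/L.
Travel time t = 2.23e+04 m / 0.34 m/s = 6.559e+04 s = 0.7591 d.
C = 0.004136·exp(−0.082·0.7591) = 0.004136·0.9396 = 0.003887 mg/L.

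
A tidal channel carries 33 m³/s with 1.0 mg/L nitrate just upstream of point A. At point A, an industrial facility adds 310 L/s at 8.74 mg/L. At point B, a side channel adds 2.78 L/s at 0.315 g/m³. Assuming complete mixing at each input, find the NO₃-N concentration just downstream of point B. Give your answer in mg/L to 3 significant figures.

310 L/s = 0.31 m³/s.
After input A: C = (33·1 + 0.31·8.74) / 33.31 = 1.072 mg/L.
2.78 L/s = 0.00278 m³/s.
After input B: C = (33.31·1.072 + 0.00278·0.315) / 33.31 = 1.072 mg/L.

1.07 mg/L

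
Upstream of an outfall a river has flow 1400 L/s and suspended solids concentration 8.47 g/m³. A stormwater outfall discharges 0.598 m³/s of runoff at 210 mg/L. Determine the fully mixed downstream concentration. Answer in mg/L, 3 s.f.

68.8 mg/L

1400 L/s = 1.4 m³/s.
Conservation of mass across the mixing zone: C = (0.598·210 + 1.4·8.47) / (0.598 + 1.4) = 137.4/1.998 = 68.79 mg/L.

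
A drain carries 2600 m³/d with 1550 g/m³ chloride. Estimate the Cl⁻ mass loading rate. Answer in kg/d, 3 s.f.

2600 m³/d = 0.03009 m³/s.
Mass flux = Q·C = 0.03009 m³/s × 1550 g/m³ = 46.64 g/s.
= 46.64 g/s × 86.4 = 4030 kg/d.

4030 kg/d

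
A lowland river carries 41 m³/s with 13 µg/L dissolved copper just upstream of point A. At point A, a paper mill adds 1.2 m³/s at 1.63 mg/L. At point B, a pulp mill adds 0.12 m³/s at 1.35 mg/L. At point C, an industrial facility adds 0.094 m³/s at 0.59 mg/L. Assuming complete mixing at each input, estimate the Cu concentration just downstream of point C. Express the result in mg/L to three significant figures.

0.0638 mg/L

13 µg/L = 0.013 mg/L.
After input A: C = (41·0.013 + 1.2·1.63) / 42.2 = 0.05898 mg/L.
After input B: C = (42.2·0.05898 + 0.12·1.35) / 42.32 = 0.06264 mg/L.
After input C: C = (42.32·0.06264 + 0.094·0.59) / 42.41 = 0.06381 mg/L.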